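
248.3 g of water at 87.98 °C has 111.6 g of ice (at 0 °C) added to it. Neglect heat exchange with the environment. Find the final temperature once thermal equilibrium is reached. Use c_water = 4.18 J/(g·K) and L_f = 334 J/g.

Conservation of energy gives ΣQ = 0:
latent heat to melt: 111.6·334 = 37274; warm the meltwater: 466.49 T; water cools: 248.3·4.18·(T − 87.98) = 1037.9(T − 87.98)
1504.4 T = 91314 − 37274 = 54040
T ≈ 35.92 °C (positive, so assuming full melt was valid).

T_f ≈ 35.9 °C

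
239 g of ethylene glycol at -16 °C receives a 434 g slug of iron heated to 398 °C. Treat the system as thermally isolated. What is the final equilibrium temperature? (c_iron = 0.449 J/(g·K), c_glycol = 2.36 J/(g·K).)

T_f ≈ 90.3 °C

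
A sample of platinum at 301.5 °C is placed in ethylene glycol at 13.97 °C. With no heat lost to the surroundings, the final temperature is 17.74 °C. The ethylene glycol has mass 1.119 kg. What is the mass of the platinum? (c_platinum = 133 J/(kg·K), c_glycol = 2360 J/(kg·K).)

Taking heat into each body as positive, Σ m c ΔT = 0:
m·133·(17.74 − 301.5) + 1.119·2360·(17.74 − 13.97) = 0
-37740 m = -9956
m = -9956/-37740 ≈ 0.2638 kg

m ≈ 0.264 kg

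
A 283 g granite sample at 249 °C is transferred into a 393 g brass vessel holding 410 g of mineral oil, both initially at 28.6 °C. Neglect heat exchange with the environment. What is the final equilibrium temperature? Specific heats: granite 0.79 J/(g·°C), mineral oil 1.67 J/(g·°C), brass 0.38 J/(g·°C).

Energy conservation, ΣQ = 0:
283*0.79*(T − 249) + 410*1.67*(T − 28.6) + 393*0.38*(T − 28.6) = 0
223.57(T − 249) + 684.7(T − 28.6) + 149.34(T − 28.6) = 0
1057.6 T = 79522
T ≈ 75.19 °C

T_f ≈ 75.2 °C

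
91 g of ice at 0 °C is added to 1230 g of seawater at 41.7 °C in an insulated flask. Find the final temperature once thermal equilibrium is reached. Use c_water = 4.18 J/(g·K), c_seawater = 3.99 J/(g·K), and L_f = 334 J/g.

T_f ≈ 33.0 °C

Setting the total heat transfer to zero:
melt ice: 91·334 = 30394; warm the meltwater: 380.38 T; seawater cools: 1230·3.99·(T − 41.7) = 4907.7(T − 41.7)
5288.1 T = 204651 − 30394 = 174257
T ≈ 32.95 °C. Since T > 0 °C, the all-ice-melts assumption holds.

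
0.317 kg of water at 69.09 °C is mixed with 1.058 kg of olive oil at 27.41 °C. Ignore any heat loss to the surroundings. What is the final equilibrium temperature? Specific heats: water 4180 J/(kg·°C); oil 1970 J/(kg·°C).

T_f ≈ 43.6 °C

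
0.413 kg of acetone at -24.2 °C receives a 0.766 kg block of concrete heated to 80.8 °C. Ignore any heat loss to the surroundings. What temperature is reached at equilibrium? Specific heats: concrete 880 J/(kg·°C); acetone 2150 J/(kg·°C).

T_f ≈ 21.1 °C

Set heat shed by the hot body equal to heat absorbed by the cold body:
0.766·880·(80.8 − T) = 0.413·2150·(T − (-24.2))
674.08(80.8 − T) = 887.95(T − (-24.2))
1562 T = 32977  ⇒  T ≈ 21.11 °C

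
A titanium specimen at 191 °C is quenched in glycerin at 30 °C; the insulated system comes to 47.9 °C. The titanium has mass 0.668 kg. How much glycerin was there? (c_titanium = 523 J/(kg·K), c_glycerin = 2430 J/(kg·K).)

m ≈ 1.15 kg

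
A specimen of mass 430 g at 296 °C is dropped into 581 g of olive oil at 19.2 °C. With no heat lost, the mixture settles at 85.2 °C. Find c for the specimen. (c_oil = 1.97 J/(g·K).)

Net heat exchanged in the isolated system is zero:
430×c×(85.2 − 296) + 581×1.97×(85.2 − 19.2) = 0
-90644 c = -75542
c = -75542/-90644 ≈ 0.8334 J/(g·K)

c ≈ 0.833 J/(g·K)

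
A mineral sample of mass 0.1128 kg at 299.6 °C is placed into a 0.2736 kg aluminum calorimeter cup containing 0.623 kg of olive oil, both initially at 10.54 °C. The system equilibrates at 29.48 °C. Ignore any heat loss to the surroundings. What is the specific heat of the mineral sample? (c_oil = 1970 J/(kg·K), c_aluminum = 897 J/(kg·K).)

c ≈ 915 J/(kg·K)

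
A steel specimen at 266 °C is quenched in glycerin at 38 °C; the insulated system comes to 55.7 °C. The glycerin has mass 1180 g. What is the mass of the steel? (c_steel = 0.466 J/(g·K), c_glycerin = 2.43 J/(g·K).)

|Q_steel| = |Q_glycerin|:
m×0.466×(266 − 55.7) = 1180×2.43×(55.7 − 38)
98 m = 50753  ⇒  m ≈ 517.9 g

m ≈ 518 g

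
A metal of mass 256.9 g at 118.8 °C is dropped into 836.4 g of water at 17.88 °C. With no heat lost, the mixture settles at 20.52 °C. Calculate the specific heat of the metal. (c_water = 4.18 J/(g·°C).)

c ≈ 0.366 J/(g·°C)

Conservation of energy gives ΣQ = 0:
256.9·c·(20.52 − 118.8) + 836.4·4.18·(20.52 − 17.88) = 0
-25248 c = -9229.8
c = -9229.8/-25248 ≈ 0.3656 J/(g·°C)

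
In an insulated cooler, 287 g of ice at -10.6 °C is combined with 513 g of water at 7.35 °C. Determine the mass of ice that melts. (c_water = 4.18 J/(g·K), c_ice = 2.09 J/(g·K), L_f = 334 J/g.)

m_melted ≈ 28.2 g

Heat available from the water dropping to 0 °C: 513·4.18·7.35 = 15761 J.
Of that, 287·2.09·10.6 = 6358.2 J goes to bring the ice to 0 °C, leaving 9402.7 J.
Fully melting the ice requires m_ice L_f = 287·334 = 95858 J.
9402.7 J < 95858 J, so only part of the ice melts and the system sits at 0 °C.
m_melted·334 = 9402.7  ⇒  m_melted ≈ 28.15 g.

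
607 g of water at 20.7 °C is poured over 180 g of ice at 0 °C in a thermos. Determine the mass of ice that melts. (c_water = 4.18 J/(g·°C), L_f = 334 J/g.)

m_melted ≈ 157 g

Heat available from the water dropping to 0 °C: 607×4.18×20.7 = 52521 J.
Fully melting the ice requires m_ice L_f = 180×334 = 60120 J.
Since 52521 < 60120 J, not all the ice melts; equilibrium is at 0 °C.
m_melted×334 = 52521  ⇒  m_melted ≈ 157.2 g.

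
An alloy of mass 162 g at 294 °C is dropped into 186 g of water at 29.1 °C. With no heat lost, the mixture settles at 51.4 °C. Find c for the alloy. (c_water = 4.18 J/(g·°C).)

c ≈ 0.441 J/(g·°C)

Energy conservation, ΣQ = 0:
162×c×(51.4 − 294) + 186×4.18×(51.4 − 29.1) = 0
-39301 c = -17338
c = -17338/-39301 ≈ 0.4412 J/(g·°C)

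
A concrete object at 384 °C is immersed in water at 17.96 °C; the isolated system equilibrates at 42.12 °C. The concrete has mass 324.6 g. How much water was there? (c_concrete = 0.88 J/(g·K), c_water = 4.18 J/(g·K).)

|Q_concrete| = |Q_water|:
324.6·0.88·(384 − 42.12) = m·4.18·(42.12 − 17.96)
100.99 m = 97657  ⇒  m ≈ 967 g

m ≈ 967 g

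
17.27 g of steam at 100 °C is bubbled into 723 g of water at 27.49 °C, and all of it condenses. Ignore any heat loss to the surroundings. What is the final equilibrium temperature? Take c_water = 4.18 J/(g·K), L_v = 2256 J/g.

T_f ≈ 41.8 °C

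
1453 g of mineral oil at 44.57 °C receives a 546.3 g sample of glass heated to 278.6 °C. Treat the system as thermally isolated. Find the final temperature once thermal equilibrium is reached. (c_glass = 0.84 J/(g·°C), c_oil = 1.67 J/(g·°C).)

With ΣQ=0 the equilibrium temperature is the m·c-weighted mean:
T_f = (458.89*278.6 + 2426.5*44.57) / (458.89 + 2426.5)
    = 235997 / 2885.4 ≈ 81.79 °C

T_f ≈ 81.8 °C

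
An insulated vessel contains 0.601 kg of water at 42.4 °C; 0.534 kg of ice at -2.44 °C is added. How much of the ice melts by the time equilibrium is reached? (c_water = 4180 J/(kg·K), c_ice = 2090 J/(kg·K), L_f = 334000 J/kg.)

Water can give up m c ΔT = 0.601×4180×42.4 = 106516 J before reaching 0 °C.
Warming the ice to 0 °C takes 0.534×2090×2.44 = 2723.2 J, leaving 103793 J for melting.
Fully melting the ice requires m_ice L_f = 0.534×334000 = 178356 J.
That's not enough to melt it all — equilibrium is at 0 °C with ice remaining.
Mass melted = 103793/334000 ≈ 0.3108 kg.

m_melted ≈ 0.311 kg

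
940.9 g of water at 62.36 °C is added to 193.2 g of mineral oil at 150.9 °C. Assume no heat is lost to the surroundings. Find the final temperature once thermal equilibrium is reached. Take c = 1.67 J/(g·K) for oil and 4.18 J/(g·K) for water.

T_f ≈ 69.1 °C

Energy conservation, ΣQ = 0:
193.2·1.67·(T − 150.9) + 940.9·4.18·(T − 62.36) = 0
322.64(T − 150.9) + 3933(T − 62.36) = 0
4255.6 T = 293946
T = 293946 / 4255.6 = 69.1 °C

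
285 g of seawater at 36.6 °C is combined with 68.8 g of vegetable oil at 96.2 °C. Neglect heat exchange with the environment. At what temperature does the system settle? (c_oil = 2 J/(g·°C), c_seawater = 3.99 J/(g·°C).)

T_f ≈ 43.0 °C

Set heat shed by the hot body equal to heat absorbed by the cold body:
68.8×2×(96.2 − T) = 285×3.99×(T − 36.6)
137.6(96.2 − T) = 1137.2(T − 36.6)
1274.8 T = 54857  ⇒  T ≈ 43.03 °C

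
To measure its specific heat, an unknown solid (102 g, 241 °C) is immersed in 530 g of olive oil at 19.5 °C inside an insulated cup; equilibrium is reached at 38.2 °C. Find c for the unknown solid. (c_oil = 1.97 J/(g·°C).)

c ≈ 0.944 J/(g·°C)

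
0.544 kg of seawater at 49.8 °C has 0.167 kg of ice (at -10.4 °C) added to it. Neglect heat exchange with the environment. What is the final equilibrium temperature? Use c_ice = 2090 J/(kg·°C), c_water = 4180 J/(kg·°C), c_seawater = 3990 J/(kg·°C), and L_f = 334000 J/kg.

T_f ≈ 17.0 °C

Setting the total heat transfer to zero:
ice -10.4→0 °C: 0.167×2090×10.4 = 3629.9; latent heat to melt: 0.167×334000 = 55778; meltwater 0→T: 0.167×4180×T = 698.06 T; seawater: 2170.6(T − 49.8)
2868.6 T = 108094 − 59408 = 48686
T ≈ 16.97 °C (positive, so assuming full melt was valid).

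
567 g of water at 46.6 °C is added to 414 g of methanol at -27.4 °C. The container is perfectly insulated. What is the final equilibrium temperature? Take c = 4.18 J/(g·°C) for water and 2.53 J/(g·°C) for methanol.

T_f ≈ 23.9 °C

Setting the total heat transfer to zero:
567×4.18×(T − 46.6) + 414×2.53×(T − (-27.4)) = 0
2370.1(T − 46.6) + 1047.4(T − (-27.4)) = 0
(2370.1 + 1047.4) T = 2370.1×46.6 + 1047.4×(-27.4)
T = 81745/3417.5 ≈ 23.92 °C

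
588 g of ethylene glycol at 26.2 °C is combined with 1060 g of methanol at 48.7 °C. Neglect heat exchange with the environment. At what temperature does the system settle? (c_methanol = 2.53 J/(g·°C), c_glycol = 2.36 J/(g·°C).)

Heat gained plus heat lost sum to zero:
1060*2.53*(T − 48.7) + 588*2.36*(T − 26.2) = 0
2681.8(T − 48.7) + 1387.7(T − 26.2) = 0
4069.5 T = 166961
T = 166961 / 4069.5 = 41 °C

T_f ≈ 41.0 °C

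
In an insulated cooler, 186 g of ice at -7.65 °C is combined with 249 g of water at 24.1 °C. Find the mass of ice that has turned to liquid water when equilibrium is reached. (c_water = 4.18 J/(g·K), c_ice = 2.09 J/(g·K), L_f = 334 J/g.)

m_melted ≈ 66.2 g

Water can give up m c ΔT = 249·4.18·24.1 = 25084 J before reaching 0 °C.
Warming the ice to 0 °C takes 186·2.09·7.65 = 2973.9 J, leaving 22110 J for melting.
Melting all 186 g of ice would need 186·334 = 62124 J.
22110 J < 62124 J, so only part of the ice melts and the system sits at 0 °C.
m_melt = 22110 / L_f = 66.2 g.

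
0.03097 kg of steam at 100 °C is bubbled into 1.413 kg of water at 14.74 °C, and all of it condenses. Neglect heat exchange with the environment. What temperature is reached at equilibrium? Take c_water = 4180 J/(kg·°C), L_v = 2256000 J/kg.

T_f ≈ 28.1 °C

Energy balance with sensible and latent terms:
latent heat released on condensation: 0.03097×2256000 = 69868; condensed water 100 °C→T: 129.45(T − 100); original water: 5906.3(T − 14.74)
6035.8 T = 69868 + 12945 + 87059 = 169873
T ≈ 28.14 °C, under the boiling point, so the assumption holds.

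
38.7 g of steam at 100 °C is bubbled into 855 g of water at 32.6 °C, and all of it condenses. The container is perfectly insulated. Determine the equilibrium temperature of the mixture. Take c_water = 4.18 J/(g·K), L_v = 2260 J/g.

T_f ≈ 58.9 °C

Taking heat into each body as positive, Σ m c ΔT = 0:
latent heat released on condensation: 38.7×2260 = 87462
  condensed water 100 °C→T: 161.77(T − 100)
  water warms: 855×4.18×(T − 32.6) = 3573.9(T − 32.6)
3735.7 T = 87462 + 16177 + 116509 = 220148
T ≈ 58.93 °C, under the boiling point, so the assumption holds.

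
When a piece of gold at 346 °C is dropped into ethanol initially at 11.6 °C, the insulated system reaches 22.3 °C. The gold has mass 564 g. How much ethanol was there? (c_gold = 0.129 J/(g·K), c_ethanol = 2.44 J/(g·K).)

m ≈ 902 g

Heat lost by the gold = heat gained by the ethanol:
564×0.129×(346 − 22.3) = m×2.44×(22.3 − 11.6)
26.11 m = 23551  ⇒  m ≈ 902.1 g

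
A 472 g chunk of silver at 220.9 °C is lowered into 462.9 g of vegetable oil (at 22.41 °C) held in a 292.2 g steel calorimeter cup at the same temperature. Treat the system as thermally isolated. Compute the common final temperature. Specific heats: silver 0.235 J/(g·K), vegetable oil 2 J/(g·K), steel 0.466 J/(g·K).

With ΣQ=0 the equilibrium temperature is the m·c-weighted mean:
T_f = (110.92×220.9 + 925.8×22.41 + 136.17×22.41) / (110.92 + 925.8 + 136.17)
    = 48301 / 1172.9 ≈ 41.18 °C

T_f ≈ 41.2 °C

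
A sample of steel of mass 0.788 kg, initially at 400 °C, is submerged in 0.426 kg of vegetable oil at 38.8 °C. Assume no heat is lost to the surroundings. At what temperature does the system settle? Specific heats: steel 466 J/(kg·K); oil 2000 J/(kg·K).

T_f ≈ 147.6 °C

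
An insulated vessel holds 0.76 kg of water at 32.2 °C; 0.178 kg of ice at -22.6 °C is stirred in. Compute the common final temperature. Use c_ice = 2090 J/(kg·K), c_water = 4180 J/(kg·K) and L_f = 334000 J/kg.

T_f ≈ 8.8 °C

Energy balance with sensible and latent terms:
ice -22.6→0 °C: 0.178×2090×22.6 = 8407.7
  fusion: m_ice L_f = 0.178×334000 = 59452
  warm the meltwater: 744.04 T
  water: 3176.8(T − 32.2)
3920.8 T = 102293 − 67860 = 34433
T ≈ 8.78 °C (positive, so assuming full melt was valid).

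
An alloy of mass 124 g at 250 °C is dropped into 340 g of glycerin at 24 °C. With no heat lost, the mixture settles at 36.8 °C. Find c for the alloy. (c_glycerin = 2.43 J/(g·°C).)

m_s c (T_s − T_f) = m_glycerin c_glycerin (T_f − T_0):
124·c·(250 − 36.8) = 340·2.43·(36.8 − 24)
26437 c = 10575  ⇒  c ≈ 0.4 J/(g·°C)

c ≈ 0.4 J/(g·°C)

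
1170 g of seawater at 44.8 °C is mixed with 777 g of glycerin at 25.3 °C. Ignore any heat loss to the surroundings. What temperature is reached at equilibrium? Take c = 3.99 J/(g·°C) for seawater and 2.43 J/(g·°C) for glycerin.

T_f ≈ 39.2 °C

Net heat exchanged in the isolated system is zero:
1170×3.99×(T − 44.8) + 777×2.43×(T − 25.3) = 0
6556.4 T = 256909
T ≈ 39.18 °C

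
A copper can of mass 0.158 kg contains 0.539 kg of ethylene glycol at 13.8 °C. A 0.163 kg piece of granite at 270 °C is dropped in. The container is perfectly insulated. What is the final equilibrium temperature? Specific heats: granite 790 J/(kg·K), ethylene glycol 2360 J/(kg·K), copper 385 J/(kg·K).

Heat gained plus heat lost sum to zero:
0.163×790×(T − 270) + 0.539×2360×(T − 13.8) + 0.158×385×(T − 13.8) = 0
128.77(T − 270) + 1272(T − 13.8) + 60.83(T − 13.8) = 0
(128.77 + 1272 + 60.83) T = 128.77×270 + 1272×13.8 + 60.83×13.8
T = 53162/1461.6 ≈ 36.37 °C

T_f ≈ 36.4 °C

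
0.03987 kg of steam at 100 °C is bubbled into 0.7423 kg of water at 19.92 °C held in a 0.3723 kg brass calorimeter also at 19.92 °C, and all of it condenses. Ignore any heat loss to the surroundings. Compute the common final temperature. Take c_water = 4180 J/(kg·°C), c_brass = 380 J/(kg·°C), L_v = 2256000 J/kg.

Conservation of energy gives ΣQ = 0:
condense steam: −0.03987·2256000 = −89947
  condensate cools 100→T: 0.03987·4180·(T − 100) = 166.66(T − 100)
  original water: 3102.8(T − 19.92)
  cup: 141.47(T − 19.92)
3410.9 T = 89947 + 16666 + 64626 = 171239
T ≈ 50.20 °C — below 100 °C, confirming all the steam condensed.

T_f ≈ 50.2 °C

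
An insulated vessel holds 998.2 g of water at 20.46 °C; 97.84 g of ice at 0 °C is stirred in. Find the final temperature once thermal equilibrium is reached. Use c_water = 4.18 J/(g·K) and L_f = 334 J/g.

T_f ≈ 11.5 °C

Taking heat into each body as positive, Σ m c ΔT = 0:
fusion: m_ice L_f = 97.84·334 = 32679
  meltwater 0→T: 97.84·4.18·T = 408.97 T
  water cools: 998.2·4.18·(T − 20.46) = 4172.5(T − 20.46)
4581.4 T = 85369 − 32679 = 52690
T ≈ 11.50 °C. Since T > 0 °C, the all-ice-melts assumption holds.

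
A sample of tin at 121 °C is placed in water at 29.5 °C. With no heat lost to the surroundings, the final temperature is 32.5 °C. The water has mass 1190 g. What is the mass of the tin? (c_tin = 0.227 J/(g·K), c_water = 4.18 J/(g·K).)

m ≈ 743 g

Heat lost by the tin = heat gained by the water:
m×0.227×(121 − 32.5) = 1190×4.18×(32.5 − 29.5)
20.09 m = 14923  ⇒  m ≈ 742.8 g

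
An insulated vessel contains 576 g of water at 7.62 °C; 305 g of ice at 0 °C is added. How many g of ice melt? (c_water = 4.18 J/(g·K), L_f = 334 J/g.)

m_melted ≈ 54.9 g

Cooling the water to 0 °C releases 576·4.18·7.62 = 18347 J.
Fully melting the ice requires m_ice L_f = 305·334 = 101870 J.
Since 18347 < 101870 J, not all the ice melts; equilibrium is at 0 °C.
m_melted·334 = 18347  ⇒  m_melted ≈ 54.93 g.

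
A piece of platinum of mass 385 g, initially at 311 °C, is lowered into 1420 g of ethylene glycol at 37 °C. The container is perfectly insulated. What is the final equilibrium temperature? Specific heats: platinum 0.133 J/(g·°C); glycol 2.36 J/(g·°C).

T_f ≈ 41.1 °C

Heat gained plus heat lost sum to zero:
385×0.133×(T − 311) + 1420×2.36×(T − 37) = 0
51.21(T − 311) + 3351.2(T − 37) = 0
3402.4 T = 139919
T = 139919/3402.4 ≈ 41.12 °C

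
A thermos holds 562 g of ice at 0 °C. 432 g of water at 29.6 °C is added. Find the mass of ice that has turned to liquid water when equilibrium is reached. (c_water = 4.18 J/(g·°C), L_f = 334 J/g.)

m_melted ≈ 160 g

Cooling the water to 0 °C releases 432×4.18×29.6 = 53450 J.
Melting all 562 g of ice would need 562×334 = 187708 J.
Since 53450 < 187708 J, not all the ice melts; equilibrium is at 0 °C.
m_melt = 53450 / L_f = 160 g.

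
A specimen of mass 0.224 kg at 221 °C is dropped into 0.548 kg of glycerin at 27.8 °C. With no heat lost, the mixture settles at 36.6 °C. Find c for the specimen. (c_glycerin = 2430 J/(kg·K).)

c ≈ 284 J/(kg·K)

Heat gained plus heat lost sum to zero:
0.224·c·(36.6 − 221) + 0.548·2430·(36.6 − 27.8) = 0
-41.31 c = -11718
c = -11718/-41.31 ≈ 283.7 J/(kg·K)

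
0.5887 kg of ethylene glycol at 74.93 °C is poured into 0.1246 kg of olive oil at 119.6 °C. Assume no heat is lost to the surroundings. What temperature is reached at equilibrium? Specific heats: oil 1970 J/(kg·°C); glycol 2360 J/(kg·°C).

Net heat exchanged in the isolated system is zero:
0.1246*1970*(T − 119.6) + 0.5887*2360*(T − 74.93) = 0
(245.46 + 1389.3) T = 245.46*119.6 + 1389.3*74.93
T = 133460/1634.8 ≈ 81.64 °C

T_f ≈ 81.6 °C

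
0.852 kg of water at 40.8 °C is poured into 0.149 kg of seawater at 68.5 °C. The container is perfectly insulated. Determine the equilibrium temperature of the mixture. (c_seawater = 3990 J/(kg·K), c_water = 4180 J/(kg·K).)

T_f ≈ 44.8 °C

Let T be the final temperature. ΣQ_i = 0:
0.149×3990×(T − 68.5) + 0.852×4180×(T − 40.8) = 0
4155.9 T = 186027
T = 186027 / 4155.9 = 44.8 °C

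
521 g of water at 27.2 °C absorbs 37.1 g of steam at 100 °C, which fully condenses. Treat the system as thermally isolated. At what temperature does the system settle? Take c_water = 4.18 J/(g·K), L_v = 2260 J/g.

T_f ≈ 68.0 °C

Heat gained plus heat lost sum to zero:
condense steam: −37.1×2260 = −83846; condensed water 100 °C→T: 155.08(T − 100); water warms: 521×4.18×(T − 27.2) = 2177.8(T − 27.2)
2332.9 T = 83846 + 15508 + 59236 = 158589
T ≈ 67.98 °C (< 100 °C, so full condensation is consistent).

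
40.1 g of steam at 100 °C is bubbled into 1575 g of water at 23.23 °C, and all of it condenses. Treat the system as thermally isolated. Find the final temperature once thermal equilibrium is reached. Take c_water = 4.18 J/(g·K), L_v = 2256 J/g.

T_f ≈ 38.5 °C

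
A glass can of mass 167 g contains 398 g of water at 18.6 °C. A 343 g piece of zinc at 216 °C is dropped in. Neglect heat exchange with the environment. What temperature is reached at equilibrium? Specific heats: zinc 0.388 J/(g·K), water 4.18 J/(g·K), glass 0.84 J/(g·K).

Conservation of energy gives ΣQ = 0:
343*0.388*(T − 216) + 398*4.18*(T − 18.6) + 167*0.84*(T − 18.6) = 0
133.08(T − 216) + 1663.6(T − 18.6) + 140.28(T − 18.6) = 0
1937 T = 62299
T = 62299/1937 ≈ 32.16 °C

T_f ≈ 32.2 °C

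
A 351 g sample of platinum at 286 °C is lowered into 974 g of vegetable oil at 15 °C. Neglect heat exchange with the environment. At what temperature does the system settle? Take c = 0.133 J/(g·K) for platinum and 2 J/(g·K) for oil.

T_f ≈ 21.3 °C

Conservation of energy gives ΣQ = 0:
351·0.133·(T − 286) + 974·2·(T − 15) = 0
46.68(T − 286) + 1948(T − 15) = 0
1994.7 T = 42571
T = 42571/1994.7 ≈ 21.34 °C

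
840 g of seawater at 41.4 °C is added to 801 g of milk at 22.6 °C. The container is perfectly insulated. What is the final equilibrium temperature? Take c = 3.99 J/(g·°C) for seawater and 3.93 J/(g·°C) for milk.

Heat lost by the seawater equals heat gained by the milk:
840*3.99*(41.4 − T) = 801*3.93*(T − 22.6)
3351.6(41.4 − T) = 3147.9(T − 22.6)
6499.5 T = 209899  ⇒  T ≈ 32.29 °C

T_f ≈ 32.3 °C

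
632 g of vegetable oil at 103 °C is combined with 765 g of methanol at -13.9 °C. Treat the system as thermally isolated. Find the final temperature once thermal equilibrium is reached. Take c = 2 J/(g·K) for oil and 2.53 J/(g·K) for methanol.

T_f ≈ 32.3 °C

T_f = Σ m_i c_i T_i / Σ m_i c_i:
T_f = (1264*103 + 1935.4*(-13.9)) / (1264 + 1935.4)
    = 103289 / 3199.4 ≈ 32.28 °C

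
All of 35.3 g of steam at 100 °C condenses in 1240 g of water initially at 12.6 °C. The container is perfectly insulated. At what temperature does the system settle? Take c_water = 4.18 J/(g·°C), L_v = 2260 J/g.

T_f ≈ 30.0 °C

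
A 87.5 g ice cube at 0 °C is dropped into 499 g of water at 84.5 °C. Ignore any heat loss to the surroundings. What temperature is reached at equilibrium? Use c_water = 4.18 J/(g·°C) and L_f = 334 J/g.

Sum of m c ΔT and latent-heat terms is zero:
fusion: m_ice L_f = 87.5×334 = 29225; meltwater 0→T: 87.5×4.18×T = 365.75 T; water: 2085.8(T − 84.5)
2451.6 T = 176252 − 29225 = 147027
T ≈ 59.97 °C. Since T > 0 °C, the all-ice-melts assumption holds.

T_f ≈ 60.0 °C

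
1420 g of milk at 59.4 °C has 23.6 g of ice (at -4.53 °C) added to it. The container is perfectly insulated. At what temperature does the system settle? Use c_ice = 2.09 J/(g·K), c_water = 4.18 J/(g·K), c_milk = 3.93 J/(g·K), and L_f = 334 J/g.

Energy conservation, ΣQ = 0:
ice -4.53→0 °C: 23.6·2.09·4.53 = 223.44
  melt ice: 23.6·334 = 7882.4
  warm the meltwater: 98.65 T
  milk cools: 1420·3.93·(T − 59.4) = 5580.6(T − 59.4)
5679.2 T = 331488 − 8105.8 = 323382
T ≈ 56.94 °C. Since T > 0 °C, the all-ice-melts assumption holds.

T_f ≈ 56.9 °C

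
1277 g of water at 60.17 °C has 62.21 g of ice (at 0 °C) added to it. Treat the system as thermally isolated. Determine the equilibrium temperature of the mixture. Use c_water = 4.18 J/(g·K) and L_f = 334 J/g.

Taking heat into each body as positive, Σ m c ΔT = 0:
melt ice: 62.21×334 = 20778
  meltwater 0→T: 62.21×4.18×T = 260.04 T
  water: 5337.9(T − 60.17)
5597.9 T = 321179 − 20778 = 300401
T ≈ 53.66 °C. Since T > 0 °C, the all-ice-melts assumption holds.

T_f ≈ 53.7 °C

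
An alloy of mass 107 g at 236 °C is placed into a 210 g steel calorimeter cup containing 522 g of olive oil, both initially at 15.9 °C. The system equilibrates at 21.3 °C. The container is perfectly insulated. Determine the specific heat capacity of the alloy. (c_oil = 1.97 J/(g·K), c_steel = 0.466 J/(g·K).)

c ≈ 0.265 J/(g·K)

Heat gained plus heat lost sum to zero:
107×c×(21.3 − 236) + 522×1.97×(21.3 − 15.9) + 210×0.466×(21.3 − 15.9) = 0
-22973 c = -6081.5
c = -6081.5/-22973 ≈ 0.2647 J/(g·K)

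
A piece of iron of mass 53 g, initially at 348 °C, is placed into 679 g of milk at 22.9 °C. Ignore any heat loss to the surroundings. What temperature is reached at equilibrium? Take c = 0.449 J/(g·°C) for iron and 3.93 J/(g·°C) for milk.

T_f ≈ 25.8 °C

|Q_iron| = |Q_milk|:
53×0.449×(348 − T) = 679×3.93×(T − 22.9)
23.8(348 − T) = 2668.5(T − 22.9)
2692.3 T = 69389  ⇒  T ≈ 25.77 °C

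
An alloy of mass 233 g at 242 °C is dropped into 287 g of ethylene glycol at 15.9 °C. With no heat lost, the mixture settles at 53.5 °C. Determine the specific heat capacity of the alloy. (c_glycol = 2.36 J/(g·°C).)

Taking heat into each body as positive, Σ m c ΔT = 0:
233·c·(53.5 − 242) + 287·2.36·(53.5 − 15.9) = 0
-43920 c = -25467
c = -25467/-43920 ≈ 0.5798 J/(g·°C)

c ≈ 0.58 J/(g·°C)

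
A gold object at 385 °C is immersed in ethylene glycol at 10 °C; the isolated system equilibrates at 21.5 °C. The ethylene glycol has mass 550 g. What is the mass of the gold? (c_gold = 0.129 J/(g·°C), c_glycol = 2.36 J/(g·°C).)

m ≈ 318 g

Conservation of energy gives ΣQ = 0:
m·0.129·(21.5 − 385) + 550·2.36·(21.5 − 10) = 0
-46.89 m = -14927
m = -14927/-46.89 ≈ 318.3 g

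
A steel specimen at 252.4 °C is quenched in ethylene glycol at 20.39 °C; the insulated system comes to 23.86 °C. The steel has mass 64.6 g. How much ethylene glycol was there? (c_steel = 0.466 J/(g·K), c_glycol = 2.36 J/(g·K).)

m ≈ 840 g

Heat lost by the steel = heat gained by the glycol:
64.6×0.466×(252.4 − 23.86) = m×2.36×(23.86 − 20.39)
8.189 m = 6879.9  ⇒  m ≈ 840.1 g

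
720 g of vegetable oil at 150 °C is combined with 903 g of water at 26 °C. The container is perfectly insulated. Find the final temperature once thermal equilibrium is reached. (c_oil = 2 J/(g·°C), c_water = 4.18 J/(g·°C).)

T_f ≈ 60.2 °C

Heat lost by the oil equals heat gained by the water:
720×2×(150 − T) = 903×4.18×(T − 26)
1440(150 − T) = 3774.5(T − 26)
5214.5 T = 314138  ⇒  T ≈ 60.24 °C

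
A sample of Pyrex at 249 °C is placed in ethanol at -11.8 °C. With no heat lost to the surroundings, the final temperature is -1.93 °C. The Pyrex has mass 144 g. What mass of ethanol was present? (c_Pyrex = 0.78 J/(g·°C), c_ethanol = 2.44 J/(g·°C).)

m ≈ 1170 g

Setting the total heat transfer to zero:
144·0.78·(-1.93 − 249) + m·2.44·(-1.93 − (-11.8)) = 0
24.08 m = 28184
m = 28184/24.08 ≈ 1170 g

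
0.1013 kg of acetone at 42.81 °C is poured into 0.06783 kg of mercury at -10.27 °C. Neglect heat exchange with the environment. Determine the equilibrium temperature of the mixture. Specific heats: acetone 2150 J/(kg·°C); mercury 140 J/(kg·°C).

T_f ≈ 40.6 °C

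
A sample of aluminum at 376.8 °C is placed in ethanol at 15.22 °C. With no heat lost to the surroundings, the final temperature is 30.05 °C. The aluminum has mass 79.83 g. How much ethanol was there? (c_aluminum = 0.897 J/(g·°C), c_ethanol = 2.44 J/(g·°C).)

m ≈ 686 g

|Q_aluminum| = |Q_ethanol|:
79.83·0.897·(376.8 − 30.05) = m·2.44·(30.05 − 15.22)
36.19 m = 24830  ⇒  m ≈ 686.2 g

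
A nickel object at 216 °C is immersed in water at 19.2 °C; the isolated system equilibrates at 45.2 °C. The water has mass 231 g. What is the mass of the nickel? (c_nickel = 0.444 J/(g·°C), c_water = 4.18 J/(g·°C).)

m ≈ 331 g

Energy conservation, ΣQ = 0:
m×0.444×(45.2 − 216) + 231×4.18×(45.2 − 19.2) = 0
-75.84 m = -25105
m = -25105/-75.84 ≈ 331 g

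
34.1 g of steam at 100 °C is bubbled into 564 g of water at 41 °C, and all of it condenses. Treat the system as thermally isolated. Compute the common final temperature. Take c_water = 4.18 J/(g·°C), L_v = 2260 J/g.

Energy conservation, ΣQ = 0:
steam→water at 100 °C releases m L_v = 34.1·2260 = 77066; condensate cools 100→T: 34.1·4.18·(T − 100) = 142.54(T − 100); water warms: 564·4.18·(T − 41) = 2357.5(T − 41)
2500.1 T = 77066 + 14254 + 96658 = 187978
T ≈ 75.19 °C — below 100 °C, confirming all the steam condensed.

T_f ≈ 75.2 °C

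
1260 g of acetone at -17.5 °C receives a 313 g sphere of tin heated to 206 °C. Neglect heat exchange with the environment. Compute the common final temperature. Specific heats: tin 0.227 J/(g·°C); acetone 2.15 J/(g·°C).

T_f ≈ -11.8 °C

Taking heat into each body as positive, Σ m c ΔT = 0:
313×0.227×(T − 206) + 1260×2.15×(T − (-17.5)) = 0
71.05(T − 206) + 2709(T − (-17.5)) = 0
2780.1 T = -32771
T ≈ -11.79 °C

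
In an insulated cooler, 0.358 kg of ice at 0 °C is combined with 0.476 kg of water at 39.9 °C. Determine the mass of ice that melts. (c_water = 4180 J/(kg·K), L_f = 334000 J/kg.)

m_melted ≈ 0.238 kg

Water can give up m c ΔT = 0.476×4180×39.9 = 79388 J before reaching 0 °C.
Melting all 0.358 kg of ice would need 0.358×334000 = 119572 J.
That's not enough to melt it all — equilibrium is at 0 °C with ice remaining.
m_melted×334000 = 79388  ⇒  m_melted ≈ 0.2377 kg.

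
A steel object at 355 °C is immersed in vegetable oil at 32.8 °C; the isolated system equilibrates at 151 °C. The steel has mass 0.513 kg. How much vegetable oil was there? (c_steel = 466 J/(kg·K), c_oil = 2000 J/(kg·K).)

|Q_steel| = |Q_oil|:
0.513·466·(355 − 151) = m·2000·(151 − 32.8)
236400 m = 48768  ⇒  m ≈ 0.2063 kg

m ≈ 0.206 kg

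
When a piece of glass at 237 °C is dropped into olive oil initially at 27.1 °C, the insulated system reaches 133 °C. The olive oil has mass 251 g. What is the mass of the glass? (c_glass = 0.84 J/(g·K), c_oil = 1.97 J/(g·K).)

m ≈ 599 g

|Q_glass| = |Q_oil|:
m·0.84·(237 − 133) = 251·1.97·(133 − 27.1)
87.36 m = 52364  ⇒  m ≈ 599.4 g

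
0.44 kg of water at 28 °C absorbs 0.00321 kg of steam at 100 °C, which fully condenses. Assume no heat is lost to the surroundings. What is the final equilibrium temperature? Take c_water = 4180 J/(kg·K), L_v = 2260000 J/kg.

T_f ≈ 32.4 °C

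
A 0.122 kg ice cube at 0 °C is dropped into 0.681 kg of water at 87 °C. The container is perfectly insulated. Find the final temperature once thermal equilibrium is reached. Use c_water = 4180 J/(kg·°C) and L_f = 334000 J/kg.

T_f ≈ 61.6 °C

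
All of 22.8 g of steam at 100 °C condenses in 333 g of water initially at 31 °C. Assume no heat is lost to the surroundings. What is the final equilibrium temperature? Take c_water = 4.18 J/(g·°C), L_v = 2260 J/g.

T_f ≈ 70.1 °C

Conservation of energy gives ΣQ = 0:
latent heat released on condensation: 22.8·2260 = 51528; condensate cools 100→T: 22.8·4.18·(T − 100) = 95.3(T − 100); original water: 1391.9(T − 31)
1487.2 T = 51528 + 9530.4 + 43150 = 104209
T ≈ 70.07 °C, under the boiling point, so the assumption holds.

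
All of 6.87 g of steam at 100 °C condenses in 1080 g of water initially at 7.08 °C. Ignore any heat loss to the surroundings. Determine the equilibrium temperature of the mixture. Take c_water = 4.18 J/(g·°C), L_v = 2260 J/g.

Net heat exchanged in the isolated system is zero:
latent heat released on condensation: 6.87×2260 = 15526; condensed water 100 °C→T: 28.72(T − 100); water warms: 1080×4.18×(T − 7.08) = 4514.4(T − 7.08)
4543.1 T = 15526 + 2871.7 + 31962 = 50360
T ≈ 11.08 °C, under the boiling point, so the assumption holds.

T_f ≈ 11.1 °C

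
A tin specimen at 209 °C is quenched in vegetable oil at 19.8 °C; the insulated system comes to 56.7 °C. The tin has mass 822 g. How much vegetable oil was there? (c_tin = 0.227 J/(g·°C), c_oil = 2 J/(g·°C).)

Let T be the final temperature. ΣQ_i = 0:
822×0.227×(56.7 − 209) + m×2×(56.7 − 19.8) = 0
73.8 m = 28418
m = 28418/73.8 ≈ 385.1 g

m ≈ 385 g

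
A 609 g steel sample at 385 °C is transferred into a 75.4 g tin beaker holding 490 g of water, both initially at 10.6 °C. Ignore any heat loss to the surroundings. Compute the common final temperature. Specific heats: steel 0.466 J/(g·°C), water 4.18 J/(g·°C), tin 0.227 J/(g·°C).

T_f ≈ 55.8 °C

Let T be the final temperature. ΣQ_i = 0:
609·0.466·(T − 385) + 490·4.18·(T − 10.6) + 75.4·0.227·(T − 10.6) = 0
283.79(T − 385) + 2048.2(T − 10.6) + 17.12(T − 10.6) = 0
(283.79 + 2048.2 + 17.12) T = 283.79·385 + 2048.2·10.6 + 17.12·10.6
T = 131153 / 2349.1 = 55.8 °C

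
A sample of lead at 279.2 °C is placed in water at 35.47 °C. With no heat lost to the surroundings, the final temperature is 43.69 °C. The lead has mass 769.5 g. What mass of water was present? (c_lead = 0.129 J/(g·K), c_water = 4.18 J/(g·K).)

Net heat exchanged in the isolated system is zero:
769.5·0.129·(43.69 − 279.2) + m·4.18·(43.69 − 35.47) = 0
34.36 m = 23378
m = 23378/34.36 ≈ 680.4 g

m ≈ 680 g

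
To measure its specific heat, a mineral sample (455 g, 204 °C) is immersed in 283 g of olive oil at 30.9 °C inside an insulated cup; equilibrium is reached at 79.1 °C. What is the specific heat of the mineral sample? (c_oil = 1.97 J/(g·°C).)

c ≈ 0.473 J/(g·°C)

Taking heat into each body as positive, Σ m c ΔT = 0:
455×c×(79.1 − 204) + 283×1.97×(79.1 − 30.9) = 0
-56830 c = -26872
c = -26872/-56830 ≈ 0.4729 J/(g·°C)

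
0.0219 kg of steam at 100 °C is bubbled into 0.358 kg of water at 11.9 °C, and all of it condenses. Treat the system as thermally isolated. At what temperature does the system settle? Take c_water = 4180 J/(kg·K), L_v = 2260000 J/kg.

Sum of m c ΔT and latent-heat terms is zero:
steam→water at 100 °C releases m L_v = 0.0219×2260000 = 49494
  condensate cools 100→T: 0.0219×4180×(T − 100) = 91.54(T − 100)
  water warms: 0.358×4180×(T − 11.9) = 1496.4(T − 11.9)
1588 T = 49494 + 9154.2 + 17808 = 76456
T ≈ 48.15 °C (< 100 °C, so full condensation is consistent).

T_f ≈ 48.1 °C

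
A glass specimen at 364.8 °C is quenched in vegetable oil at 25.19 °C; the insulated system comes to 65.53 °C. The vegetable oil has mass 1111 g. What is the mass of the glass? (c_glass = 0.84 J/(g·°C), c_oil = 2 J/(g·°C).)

m ≈ 357 g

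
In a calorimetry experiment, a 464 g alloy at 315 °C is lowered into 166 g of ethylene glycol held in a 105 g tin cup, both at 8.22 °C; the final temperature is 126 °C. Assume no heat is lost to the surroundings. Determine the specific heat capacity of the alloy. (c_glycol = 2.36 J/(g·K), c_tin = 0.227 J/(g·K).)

c ≈ 0.558 J/(g·K)

Energy conservation, ΣQ = 0:
464·c·(126 − 315) + 166·2.36·(126 − 8.22) + 105·0.227·(126 − 8.22) = 0
-87696 c = -48949
c = -48949/-87696 ≈ 0.5582 J/(g·K)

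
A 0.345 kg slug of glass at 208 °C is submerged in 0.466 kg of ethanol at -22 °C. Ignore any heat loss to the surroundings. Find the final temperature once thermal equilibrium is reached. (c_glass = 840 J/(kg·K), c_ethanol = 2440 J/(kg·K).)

T_f ≈ 24.7 °C

T_f = Σ m_i c_i T_i / Σ m_i c_i:
T_f = (289.8·208 + 1137·(-22)) / (289.8 + 1137)
    = 35264 / 1426.8 ≈ 24.71 °C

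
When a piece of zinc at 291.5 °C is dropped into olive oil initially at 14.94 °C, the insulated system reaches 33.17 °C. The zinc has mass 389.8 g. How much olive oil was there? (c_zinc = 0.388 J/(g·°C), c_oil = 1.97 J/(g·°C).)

Heat lost by the zinc = heat gained by the oil:
389.8·0.388·(291.5 − 33.17) = m·1.97·(33.17 − 14.94)
35.91 m = 39070  ⇒  m ≈ 1088 g

m ≈ 1090 g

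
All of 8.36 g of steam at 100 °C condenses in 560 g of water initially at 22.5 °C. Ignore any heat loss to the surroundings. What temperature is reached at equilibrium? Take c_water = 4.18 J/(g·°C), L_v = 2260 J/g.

T_f ≈ 31.6 °C

Net heat exchanged in the isolated system is zero:
condense steam: −8.36·2260 = −18894
  condensed water 100 °C→T: 34.94(T − 100)
  original water: 2340.8(T − 22.5)
2375.7 T = 18894 + 3494.5 + 52668 = 75056
T ≈ 31.59 °C, under the boiling point, so the assumption holds.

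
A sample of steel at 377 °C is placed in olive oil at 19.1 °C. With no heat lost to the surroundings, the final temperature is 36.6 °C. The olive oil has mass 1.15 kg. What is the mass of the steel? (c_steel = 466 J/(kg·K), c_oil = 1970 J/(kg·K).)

m ≈ 0.25 kg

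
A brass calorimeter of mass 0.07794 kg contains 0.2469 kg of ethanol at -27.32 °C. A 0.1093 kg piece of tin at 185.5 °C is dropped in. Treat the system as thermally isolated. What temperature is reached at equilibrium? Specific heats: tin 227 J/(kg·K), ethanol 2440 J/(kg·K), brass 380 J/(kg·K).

T_f is the heat-capacity-weighted average of the initial temperatures:
T_f = (24.81×185.5 + 602.44×(-27.32) + 29.62×(-27.32)) / (24.81 + 602.44 + 29.62)
    = -12665 / 656.86 ≈ -19.28 °C

T_f ≈ -19.3 °C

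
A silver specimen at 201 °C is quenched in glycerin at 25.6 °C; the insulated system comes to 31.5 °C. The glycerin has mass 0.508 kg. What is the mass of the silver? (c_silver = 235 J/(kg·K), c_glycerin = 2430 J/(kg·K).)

m ≈ 0.183 kg

Net heat exchanged in the isolated system is zero:
m·235·(31.5 − 201) + 0.508·2430·(31.5 − 25.6) = 0
-39832 m = -7283.2
m = -7283.2/-39832 ≈ 0.1828 kg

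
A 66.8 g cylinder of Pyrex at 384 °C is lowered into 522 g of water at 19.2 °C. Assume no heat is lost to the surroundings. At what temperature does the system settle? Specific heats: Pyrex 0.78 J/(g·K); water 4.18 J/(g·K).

T_f ≈ 27.7 °C

Heat gained plus heat lost sum to zero:
66.8*0.78*(T − 384) + 522*4.18*(T − 19.2) = 0
52.1(T − 384) + 2182(T − 19.2) = 0
(52.1 + 2182) T = 52.1*384 + 2182*19.2
T = 61902/2234.1 ≈ 27.71 °C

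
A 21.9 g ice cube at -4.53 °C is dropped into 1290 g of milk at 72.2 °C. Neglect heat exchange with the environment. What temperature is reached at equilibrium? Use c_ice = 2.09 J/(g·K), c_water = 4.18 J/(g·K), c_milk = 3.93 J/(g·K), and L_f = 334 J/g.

T_f ≈ 69.5 °C

Setting the total heat transfer to zero:
ice -4.53→0 °C: 21.9×2.09×4.53 = 207.34; latent heat to melt: 21.9×334 = 7314.6; meltwater 0→T: 21.9×4.18×T = 91.54 T; milk cools: 1290×3.93×(T − 72.2) = 5069.7(T − 72.2)
5161.2 T = 366032 − 7521.9 = 358510
T ≈ 69.46 °C (positive, so assuming full melt was valid).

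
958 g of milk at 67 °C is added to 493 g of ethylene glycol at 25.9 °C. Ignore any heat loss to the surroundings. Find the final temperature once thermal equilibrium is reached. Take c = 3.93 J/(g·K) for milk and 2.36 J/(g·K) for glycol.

T_f ≈ 57.3 °C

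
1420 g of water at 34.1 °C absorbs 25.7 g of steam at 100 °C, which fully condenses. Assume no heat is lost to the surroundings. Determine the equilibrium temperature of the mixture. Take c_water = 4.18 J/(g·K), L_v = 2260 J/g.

T_f ≈ 44.9 °C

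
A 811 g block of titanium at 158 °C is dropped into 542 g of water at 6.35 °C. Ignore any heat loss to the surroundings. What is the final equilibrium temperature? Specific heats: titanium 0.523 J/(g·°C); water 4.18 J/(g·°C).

Setting the total heat transfer to zero:
811*0.523*(T − 158) + 542*4.18*(T − 6.35) = 0
2689.7 T = 81402
T ≈ 30.26 °C

T_f ≈ 30.3 °C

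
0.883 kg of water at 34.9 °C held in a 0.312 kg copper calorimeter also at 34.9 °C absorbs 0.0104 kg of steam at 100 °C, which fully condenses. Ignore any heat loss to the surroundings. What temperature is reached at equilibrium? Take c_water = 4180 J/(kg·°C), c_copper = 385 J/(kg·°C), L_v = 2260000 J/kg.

T_f ≈ 41.7 °C

Heat gained plus heat lost sum to zero:
condense steam: −0.0104×2260000 = −23504
  condensed water 100 °C→T: 43.47(T − 100)
  original water: 3690.9(T − 34.9)
  copper cup: 0.312×385×(T − 34.9) = 120.12(T − 34.9)
3854.5 T = 23504 + 4347.2 + 133006 = 160857
T ≈ 41.73 °C — below 100 °C, confirming all the steam condensed.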